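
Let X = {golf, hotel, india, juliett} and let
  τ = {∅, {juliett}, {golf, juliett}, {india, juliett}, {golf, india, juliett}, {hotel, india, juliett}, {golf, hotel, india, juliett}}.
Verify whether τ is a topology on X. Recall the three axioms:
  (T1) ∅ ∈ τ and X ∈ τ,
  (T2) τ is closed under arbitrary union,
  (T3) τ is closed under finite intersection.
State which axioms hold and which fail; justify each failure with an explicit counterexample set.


τ IS a topology on X.

Axiom (T1): ∅ ∈ τ? Yes; X ∈ τ? Yes.
Axiom (T2/T3): check pairwise unions and intersections of members of τ.
All pairwise intersections and unions checked — each lies in τ. Therefore τ satisfies (T1), (T2), (T3): it IS a topology on X.


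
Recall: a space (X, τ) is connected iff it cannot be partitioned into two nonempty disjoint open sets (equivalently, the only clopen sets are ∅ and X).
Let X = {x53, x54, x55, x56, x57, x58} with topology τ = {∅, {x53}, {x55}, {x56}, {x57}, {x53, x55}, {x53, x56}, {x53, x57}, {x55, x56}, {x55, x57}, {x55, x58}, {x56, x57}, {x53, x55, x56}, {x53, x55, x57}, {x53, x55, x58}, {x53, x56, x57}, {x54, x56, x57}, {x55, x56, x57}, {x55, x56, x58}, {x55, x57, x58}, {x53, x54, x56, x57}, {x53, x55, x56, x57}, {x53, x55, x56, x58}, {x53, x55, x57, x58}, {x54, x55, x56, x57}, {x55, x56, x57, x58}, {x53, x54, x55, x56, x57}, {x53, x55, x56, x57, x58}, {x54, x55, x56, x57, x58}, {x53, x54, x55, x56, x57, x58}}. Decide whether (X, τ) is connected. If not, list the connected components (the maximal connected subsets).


(X, τ) is disconnected; components = [{x53}, {x55, x58}, {x54, x56, x57}].

Find clopen sets (U ∈ τ with X ∖ U ∈ τ):
  U = ∅, X ∖ U = {x53, x54, x55, x56, x57, x58} — both open, so U is clopen.
  U = {x53}, X ∖ U = {x54, x55, x56, x57, x58} — both open, so U is clopen.
  U = {x55, x58}, X ∖ U = {x53, x54, x56, x57} — both open, so U is clopen.
  U = {x53, x55, x58}, X ∖ U = {x54, x56, x57} — both open, so U is clopen.
  U = {x54, x56, x57}, X ∖ U = {x53, x55, x58} — both open, so U is clopen.
  U = {x53, x54, x56, x57}, X ∖ U = {x55, x58} — both open, so U is clopen.
  U = {x54, x55, x56, x57, x58}, X ∖ U = {x53} — both open, so U is clopen.
  U = {x53, x54, x55, x56, x57, x58}, X ∖ U = ∅ — both open, so U is clopen.
Nontrivial clopen(s) exist: e.g. {x53, x55, x58}. So (X, τ) is disconnected.
Compute connected components by grouping points that agree on all clopens:
  component: {x53}
  component: {x55, x58}
  component: {x54, x56, x57}


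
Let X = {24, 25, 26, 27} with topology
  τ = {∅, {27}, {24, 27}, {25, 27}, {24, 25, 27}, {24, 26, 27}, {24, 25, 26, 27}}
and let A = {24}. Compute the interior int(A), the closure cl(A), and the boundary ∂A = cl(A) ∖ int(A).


int(A) = ∅, cl(A) = {24, 26}, ∂A = {24, 26}.

Closed sets in (X, τ) are complements of opens:
  closed(X, τ) = {∅, {25}, {26}, {24, 26}, {25, 26}, {24, 25, 26}, {24, 25, 26, 27}}.
int(A) = ⋃ {U ∈ τ : U ⊆ A}. Opens contained in A: ∅.
Taking the union of these: int(A) = ∅.
cl(A) = ⋂ {C closed : A ⊆ C}. Closed sets containing A: {24, 26}, {24, 25, 26}, {24, 25, 26, 27}.
Intersecting these: cl(A) = {24, 26}.
∂A = cl(A) ∖ int(A) = {24, 26} ∖ ∅ = {24, 26}.


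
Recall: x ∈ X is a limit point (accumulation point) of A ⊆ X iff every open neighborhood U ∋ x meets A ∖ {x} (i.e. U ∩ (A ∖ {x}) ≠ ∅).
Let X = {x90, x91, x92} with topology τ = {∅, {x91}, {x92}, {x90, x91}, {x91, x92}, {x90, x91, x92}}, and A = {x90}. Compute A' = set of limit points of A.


A' = ∅

For each x ∈ X, list the open sets U ∈ τ with x ∈ U, then check whether U ∩ (A ∖ {x}) ≠ ∅ for every such U.
  x = x90: open {x90, x91} ∋ x has {x90, x91} ∩ (A ∖ {x90}) = ∅, so x is NOT a limit point.
  x = x91: open {x91} ∋ x has {x91} ∩ (A ∖ {x91}) = ∅, so x is NOT a limit point.
  x = x92: open {x92} ∋ x has {x92} ∩ (A ∖ {x92}) = ∅, so x is NOT a limit point.
Collecting: A' = ∅.


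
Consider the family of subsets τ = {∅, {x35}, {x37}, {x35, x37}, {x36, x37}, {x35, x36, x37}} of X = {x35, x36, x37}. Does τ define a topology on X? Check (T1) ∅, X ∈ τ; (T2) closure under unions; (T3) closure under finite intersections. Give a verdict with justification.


τ IS a topology on X.

Axiom (T1): ∅ ∈ τ? Yes; X ∈ τ? Yes.
Axiom (T2/T3): check pairwise unions and intersections of members of τ.
All pairwise intersections and unions checked — each lies in τ. Therefore τ satisfies (T1), (T2), (T3): it IS a topology on X.


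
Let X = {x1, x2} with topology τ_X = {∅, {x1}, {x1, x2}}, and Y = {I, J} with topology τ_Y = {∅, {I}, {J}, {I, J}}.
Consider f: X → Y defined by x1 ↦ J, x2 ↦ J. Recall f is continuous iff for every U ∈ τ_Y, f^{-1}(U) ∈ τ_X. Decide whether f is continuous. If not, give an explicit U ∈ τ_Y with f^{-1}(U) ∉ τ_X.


f IS continuous.

Compute f^{-1}(U) for each U ∈ τ_Y:
  U = ∅: f^{-1}(U) = ∅ ∈ τ_X ✓.
  U = {I}: f^{-1}(U) = ∅ ∈ τ_X ✓.
  U = {J}: f^{-1}(U) = {x1, x2} ∈ τ_X ✓.
  U = {I, J}: f^{-1}(U) = {x1, x2} ∈ τ_X ✓.
Every preimage lies in τ_X, so f IS continuous.


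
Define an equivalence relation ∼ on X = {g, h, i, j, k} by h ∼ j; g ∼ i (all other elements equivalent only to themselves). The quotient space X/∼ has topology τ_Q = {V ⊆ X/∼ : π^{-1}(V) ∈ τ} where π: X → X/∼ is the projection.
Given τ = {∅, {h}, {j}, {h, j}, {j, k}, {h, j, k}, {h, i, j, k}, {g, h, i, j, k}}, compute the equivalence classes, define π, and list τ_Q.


X/∼ = {[g=i], [h=j], [k]}; |τ_Q| = 4.

Equivalence classes: [g=i], [h=j], [k].
Quotient map π: X → X/∼ sends g ↦ [g=i], h ↦ [h=j], i ↦ [g=i], j ↦ [h=j], k ↦ [k].
For each subset V ⊆ X/∼, compute π^{-1}(V) ⊆ X and check whether π^{-1}(V) ∈ τ. V is open in τ_Q iff π^{-1}(V) ∈ τ.
  V = {}: π^{-1}(V) = ∅ ∈ τ ✓.
  V = {[g=i]}: π^{-1}(V) = {g, i} ∉ τ ✗.
  V = {[h=j]}: π^{-1}(V) = {h, j} ∈ τ ✓.
  V = {[g=i], [h=j]}: π^{-1}(V) = {g, h, i, j} ∉ τ ✗.
  V = {[k]}: π^{-1}(V) = {k} ∉ τ ✗.
  V = {[g=i], [k]}: π^{-1}(V) = {g, i, k} ∉ τ ✗.
  V = {[h=j], [k]}: π^{-1}(V) = {h, j, k} ∈ τ ✓.
  V = {[g=i], [h=j], [k]}: π^{-1}(V) = {g, h, i, j, k} ∈ τ ✓.
Open sets in the quotient: τ_Q = {{}, {[h=j]}, {[h=j], [k]}, {[g=i], [h=j], [k]}} (4 elements).


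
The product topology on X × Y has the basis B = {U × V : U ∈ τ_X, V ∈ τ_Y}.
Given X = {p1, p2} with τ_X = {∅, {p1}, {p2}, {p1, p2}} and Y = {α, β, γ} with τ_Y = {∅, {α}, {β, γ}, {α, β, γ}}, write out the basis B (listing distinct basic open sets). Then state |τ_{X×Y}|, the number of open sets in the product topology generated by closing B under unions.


Basis B = {∅ × ∅, {p1} × {α}, {p2} × {α}, {p1, p2} × {α}, {p1} × {β, γ}, {p2} × {β, γ}, {p1} × {α, β, γ}, {p2} × {α, β, γ}, {p1, p2} × {β, γ}, {p1, p2} × {α, β, γ}}; |τ_{X×Y}| = 16.

Enumerate products U × V with U ∈ τ_X, V ∈ τ_Y (deduplicated):
  ∅ × ∅ = {} (∅)
  {p1} × {α} = {(p1,α)}
  {p2} × {α} = {(p2,α)}
  {p1, p2} × {α} = {(p1,α), (p2,α)}
  {p1} × {β, γ} = {(p1,β), (p1,γ)}
  {p2} × {β, γ} = {(p2,β), (p2,γ)}
  {p1} × {α, β, γ} = {(p1,α), (p1,β), (p1,γ)}
  {p2} × {α, β, γ} = {(p2,α), (p2,β), (p2,γ)}
  {p1, p2} × {β, γ} = {(p1,β), (p1,γ), (p2,β), (p2,γ)}
  {p1, p2} × {α, β, γ} = {(p1,α), (p1,β), (p1,γ), (p2,α), (p2,β), (p2,γ)}
These 10 distinct sets form the basis B.
Close under arbitrary unions to get τ_{X×Y}; counting gives |τ_{X×Y}| = 16.


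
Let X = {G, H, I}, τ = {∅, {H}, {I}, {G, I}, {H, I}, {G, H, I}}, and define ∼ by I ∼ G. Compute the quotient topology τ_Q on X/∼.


X/∼ = {[G=I], [H]}; |τ_Q| = 4.

Equivalence classes: [G=I], [H].
Quotient map π: X → X/∼ sends G ↦ [G=I], H ↦ [H], I ↦ [G=I].
For each subset V ⊆ X/∼, compute π^{-1}(V) ⊆ X and check whether π^{-1}(V) ∈ τ. V is open in τ_Q iff π^{-1}(V) ∈ τ.
  V = {}: π^{-1}(V) = ∅ ∈ τ ✓.
  V = {[G=I]}: π^{-1}(V) = {G, I} ∈ τ ✓.
  V = {[H]}: π^{-1}(V) = {H} ∈ τ ✓.
  V = {[G=I], [H]}: π^{-1}(V) = {G, H, I} ∈ τ ✓.
Open sets in the quotient: τ_Q = {{}, {[G=I]}, {[H]}, {[G=I], [H]}} (4 elements).


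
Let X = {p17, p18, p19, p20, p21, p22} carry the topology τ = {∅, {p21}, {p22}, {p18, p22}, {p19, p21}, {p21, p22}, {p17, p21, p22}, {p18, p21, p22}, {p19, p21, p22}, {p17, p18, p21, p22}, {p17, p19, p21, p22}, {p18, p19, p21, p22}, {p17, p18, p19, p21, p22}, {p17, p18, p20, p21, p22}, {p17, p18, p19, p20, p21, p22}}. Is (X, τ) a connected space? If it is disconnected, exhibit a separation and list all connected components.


(X, τ) is connected.

Find clopen sets (U ∈ τ with X ∖ U ∈ τ):
  U = ∅, X ∖ U = {p17, p18, p19, p20, p21, p22} — both open, so U is clopen.
  U = {p17, p18, p19, p20, p21, p22}, X ∖ U = ∅ — both open, so U is clopen.
Only trivial clopens (∅ and X) exist, so (X, τ) is connected.
Compute connected components by grouping points that agree on all clopens:
  component: {p17, p18, p19, p20, p21, p22}


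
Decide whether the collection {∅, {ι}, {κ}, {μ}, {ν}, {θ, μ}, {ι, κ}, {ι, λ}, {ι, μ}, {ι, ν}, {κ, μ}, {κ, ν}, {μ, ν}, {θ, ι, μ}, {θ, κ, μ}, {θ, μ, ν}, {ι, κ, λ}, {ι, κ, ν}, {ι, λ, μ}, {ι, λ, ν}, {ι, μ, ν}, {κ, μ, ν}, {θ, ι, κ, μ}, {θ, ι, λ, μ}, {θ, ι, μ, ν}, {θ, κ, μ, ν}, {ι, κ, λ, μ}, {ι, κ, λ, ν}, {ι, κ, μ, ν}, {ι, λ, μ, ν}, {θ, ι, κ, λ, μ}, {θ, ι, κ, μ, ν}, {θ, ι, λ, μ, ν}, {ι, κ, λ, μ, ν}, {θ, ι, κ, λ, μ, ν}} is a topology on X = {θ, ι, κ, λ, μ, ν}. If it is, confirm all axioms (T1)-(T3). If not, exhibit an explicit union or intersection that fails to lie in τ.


τ is NOT a topology on X.

Axiom (T1): ∅ ∈ τ? Yes; X ∈ τ? Yes.
Axiom (T2/T3): check pairwise unions and intersections of members of τ.
Counterexample for (T2): {ι} ∪ {κ, μ} = {ι, κ, μ} ∉ τ. Therefore τ is NOT a topology.


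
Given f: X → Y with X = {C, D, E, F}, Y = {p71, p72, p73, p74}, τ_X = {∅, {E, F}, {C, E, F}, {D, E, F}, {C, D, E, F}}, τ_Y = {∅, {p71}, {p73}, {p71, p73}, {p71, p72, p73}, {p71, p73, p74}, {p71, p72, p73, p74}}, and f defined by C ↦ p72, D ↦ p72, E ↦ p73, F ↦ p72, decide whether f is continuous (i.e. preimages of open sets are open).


f is NOT continuous.

Compute f^{-1}(U) for each U ∈ τ_Y:
  U = ∅: f^{-1}(U) = ∅ ∈ τ_X ✓.
  U = {p71}: f^{-1}(U) = ∅ ∈ τ_X ✓.
  U = {p73}: f^{-1}(U) = {E} ∉ τ_X ✗.
  U = {p71, p73}: f^{-1}(U) = {E} ∉ τ_X ✗.
  U = {p71, p72, p73}: f^{-1}(U) = {C, D, E, F} ∈ τ_X ✓.
  U = {p71, p73, p74}: f^{-1}(U) = {E} ∉ τ_X ✗.
  U = {p71, p72, p73, p74}: f^{-1}(U) = {C, D, E, F} ∈ τ_X ✓.
Found U = {p73} with f^{-1}(U) = {E} not in τ_X. Therefore f is NOT continuous.


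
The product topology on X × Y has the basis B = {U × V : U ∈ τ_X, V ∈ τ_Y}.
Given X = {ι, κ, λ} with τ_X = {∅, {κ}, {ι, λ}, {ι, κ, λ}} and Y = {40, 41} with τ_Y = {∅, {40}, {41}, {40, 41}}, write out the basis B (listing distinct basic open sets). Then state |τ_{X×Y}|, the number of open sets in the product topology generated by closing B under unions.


Basis B = {∅ × ∅, {κ} × {40}, {κ} × {41}, {ι, λ} × {40}, {ι, λ} × {41}, {κ} × {40, 41}, {ι, κ, λ} × {40}, {ι, κ, λ} × {41}, {ι, λ} × {40, 41}, {ι, κ, λ} × {40, 41}}; |τ_{X×Y}| = 16.

Enumerate products U × V with U ∈ τ_X, V ∈ τ_Y (deduplicated):
  ∅ × ∅ = {} (∅)
  {κ} × {40} = {(κ,40)}
  {κ} × {41} = {(κ,41)}
  {ι, λ} × {40} = {(ι,40), (λ,40)}
  {ι, λ} × {41} = {(ι,41), (λ,41)}
  {κ} × {40, 41} = {(κ,40), (κ,41)}
  {ι, κ, λ} × {40} = {(ι,40), (κ,40), (λ,40)}
  {ι, κ, λ} × {41} = {(ι,41), (κ,41), (λ,41)}
  {ι, λ} × {40, 41} = {(ι,40), (ι,41), (λ,40), (λ,41)}
  {ι, κ, λ} × {40, 41} = {(ι,40), (ι,41), (κ,40), (κ,41), (λ,40), (λ,41)}
These 10 distinct sets form the basis B.
Close under arbitrary unions to get τ_{X×Y}; counting gives |τ_{X×Y}| = 16.


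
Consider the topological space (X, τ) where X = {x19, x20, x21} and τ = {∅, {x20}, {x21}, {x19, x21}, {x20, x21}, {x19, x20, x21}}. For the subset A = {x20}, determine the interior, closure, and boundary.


int(A) = {x20}, cl(A) = {x20}, ∂A = ∅.

Closed sets in (X, τ) are complements of opens:
  closed(X, τ) = {∅, {x19}, {x20}, {x19, x20}, {x19, x21}, {x19, x20, x21}}.
int(A) = ⋃ {U ∈ τ : U ⊆ A}. Opens contained in A: ∅, {x20}.
Taking the union of these: int(A) = {x20}.
cl(A) = ⋂ {C closed : A ⊆ C}. Closed sets containing A: {x20}, {x19, x20}, {x19, x20, x21}.
Intersecting these: cl(A) = {x20}.
∂A = cl(A) ∖ int(A) = {x20} ∖ {x20} = ∅.


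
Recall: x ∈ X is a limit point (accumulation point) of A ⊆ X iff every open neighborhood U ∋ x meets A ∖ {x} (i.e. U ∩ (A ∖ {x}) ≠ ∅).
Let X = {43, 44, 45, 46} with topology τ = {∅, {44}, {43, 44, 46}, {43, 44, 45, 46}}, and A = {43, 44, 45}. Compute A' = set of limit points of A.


A' = {43, 45, 46}

For each x ∈ X, list the open sets U ∈ τ with x ∈ U, then check whether U ∩ (A ∖ {x}) ≠ ∅ for every such U.
  x = 43: opens ∋ x are {43, 44, 46}, {43, 44, 45, 46}; each meets A ∖ {43}, so x IS a limit point.
  x = 44: open {44} ∋ x has {44} ∩ (A ∖ {44}) = ∅, so x is NOT a limit point.
  x = 45: opens ∋ x are {43, 44, 45, 46}; each meets A ∖ {45}, so x IS a limit point.
  x = 46: opens ∋ x are {43, 44, 46}, {43, 44, 45, 46}; each meets A ∖ {46}, so x IS a limit point.
Collecting: A' = {43, 45, 46}.


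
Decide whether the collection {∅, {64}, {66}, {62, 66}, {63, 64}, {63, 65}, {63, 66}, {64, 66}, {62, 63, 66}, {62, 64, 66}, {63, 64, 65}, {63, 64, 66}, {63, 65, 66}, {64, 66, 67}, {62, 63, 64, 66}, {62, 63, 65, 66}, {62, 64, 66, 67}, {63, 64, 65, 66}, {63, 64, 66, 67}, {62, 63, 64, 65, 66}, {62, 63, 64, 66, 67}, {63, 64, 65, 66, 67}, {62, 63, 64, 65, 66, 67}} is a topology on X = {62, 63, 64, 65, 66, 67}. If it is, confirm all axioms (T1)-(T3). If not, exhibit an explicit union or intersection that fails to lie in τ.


τ is NOT a topology on X.

Axiom (T1): ∅ ∈ τ? Yes; X ∈ τ? Yes.
Axiom (T2/T3): check pairwise unions and intersections of members of τ.
Counterexample for (T3): {63, 64} ∩ {63, 65} = {63} ∉ τ. Therefore τ is NOT a topology.


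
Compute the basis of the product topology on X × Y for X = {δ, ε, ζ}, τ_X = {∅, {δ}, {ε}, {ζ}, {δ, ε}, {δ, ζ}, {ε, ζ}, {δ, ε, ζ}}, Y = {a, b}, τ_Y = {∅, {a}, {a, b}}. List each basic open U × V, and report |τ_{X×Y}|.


Basis B = {∅ × ∅, {δ} × {a}, {ε} × {a}, {ζ} × {a}, {δ} × {a, b}, {δ, ε} × {a}, {δ, ζ} × {a}, {ε} × {a, b}, {ε, ζ} × {a}, {ζ} × {a, b}, {δ, ε, ζ} × {a}, {δ, ε} × {a, b}, {δ, ζ} × {a, b}, {ε, ζ} × {a, b}, {δ, ε, ζ} × {a, b}}; |τ_{X×Y}| = 27.

Enumerate products U × V with U ∈ τ_X, V ∈ τ_Y (deduplicated):
  ∅ × ∅ = {} (∅)
  {δ} × {a} = {(δ,a)}
  {ε} × {a} = {(ε,a)}
  {ζ} × {a} = {(ζ,a)}
  {δ} × {a, b} = {(δ,a), (δ,b)}
  {δ, ε} × {a} = {(δ,a), (ε,a)}
  {δ, ζ} × {a} = {(δ,a), (ζ,a)}
  {ε} × {a, b} = {(ε,a), (ε,b)}
  {ε, ζ} × {a} = {(ε,a), (ζ,a)}
  {ζ} × {a, b} = {(ζ,a), (ζ,b)}
  {δ, ε, ζ} × {a} = {(δ,a), (ε,a), (ζ,a)}
  {δ, ε} × {a, b} = {(δ,a), (δ,b), (ε,a), (ε,b)}
  {δ, ζ} × {a, b} = {(δ,a), (δ,b), (ζ,a), (ζ,b)}
  {ε, ζ} × {a, b} = {(ε,a), (ε,b), (ζ,a), (ζ,b)}
  {δ, ε, ζ} × {a, b} = {(δ,a), (δ,b), (ε,a), (ε,b), (ζ,a), (ζ,b)}
These 15 distinct sets form the basis B.
Close under arbitrary unions to get τ_{X×Y}; counting gives |τ_{X×Y}| = 27.


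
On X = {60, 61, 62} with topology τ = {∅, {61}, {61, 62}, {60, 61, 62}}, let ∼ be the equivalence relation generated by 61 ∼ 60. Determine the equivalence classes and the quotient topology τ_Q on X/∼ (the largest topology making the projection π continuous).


X/∼ = {[60=61], [62]}; |τ_Q| = 2.

Equivalence classes: [60=61], [62].
Quotient map π: X → X/∼ sends 60 ↦ [60=61], 61 ↦ [60=61], 62 ↦ [62].
For each subset V ⊆ X/∼, compute π^{-1}(V) ⊆ X and check whether π^{-1}(V) ∈ τ. V is open in τ_Q iff π^{-1}(V) ∈ τ.
  V = {}: π^{-1}(V) = ∅ ∈ τ ✓.
  V = {[60=61]}: π^{-1}(V) = {60, 61} ∉ τ ✗.
  V = {[62]}: π^{-1}(V) = {62} ∉ τ ✗.
  V = {[60=61], [62]}: π^{-1}(V) = {60, 61, 62} ∈ τ ✓.
Open sets in the quotient: τ_Q = {{}, {[60=61], [62]}} (2 elements).


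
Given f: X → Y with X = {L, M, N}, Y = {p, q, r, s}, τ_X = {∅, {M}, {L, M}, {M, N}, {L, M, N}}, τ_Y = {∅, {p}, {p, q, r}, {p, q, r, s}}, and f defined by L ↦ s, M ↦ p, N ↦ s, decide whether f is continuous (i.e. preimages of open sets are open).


f IS continuous.

Compute f^{-1}(U) for each U ∈ τ_Y:
  U = ∅: f^{-1}(U) = ∅ ∈ τ_X ✓.
  U = {p}: f^{-1}(U) = {M} ∈ τ_X ✓.
  U = {p, q, r}: f^{-1}(U) = {M} ∈ τ_X ✓.
  U = {p, q, r, s}: f^{-1}(U) = {L, M, N} ∈ τ_X ✓.
Every preimage lies in τ_X, so f IS continuous.


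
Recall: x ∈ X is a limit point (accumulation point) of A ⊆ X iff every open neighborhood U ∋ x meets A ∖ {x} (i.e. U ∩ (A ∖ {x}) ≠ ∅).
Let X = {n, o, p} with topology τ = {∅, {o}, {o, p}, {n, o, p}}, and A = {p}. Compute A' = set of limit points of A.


A' = {n}

For each x ∈ X, list the open sets U ∈ τ with x ∈ U, then check whether U ∩ (A ∖ {x}) ≠ ∅ for every such U.
  x = n: opens ∋ x are {n, o, p}; each meets A ∖ {n}, so x IS a limit point.
  x = o: open {o} ∋ x has {o} ∩ (A ∖ {o}) = ∅, so x is NOT a limit point.
  x = p: open {o, p} ∋ x has {o, p} ∩ (A ∖ {p}) = ∅, so x is NOT a limit point.
Collecting: A' = {n}.


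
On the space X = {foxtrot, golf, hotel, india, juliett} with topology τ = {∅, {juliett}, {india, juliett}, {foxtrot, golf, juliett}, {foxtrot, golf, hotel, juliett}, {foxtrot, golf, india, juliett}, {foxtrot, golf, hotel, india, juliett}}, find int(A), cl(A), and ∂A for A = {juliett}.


int(A) = {juliett}, cl(A) = {foxtrot, golf, hotel, india, juliett}, ∂A = {foxtrot, golf, hotel, india}.

Closed sets in (X, τ) are complements of opens:
  closed(X, τ) = {∅, {hotel}, {india}, {hotel, india}, {foxtrot, golf, hotel}, {foxtrot, golf, hotel, india}, {foxtrot, golf, hotel, india, juliett}}.
int(A) = ⋃ {U ∈ τ : U ⊆ A}. Opens contained in A: ∅, {juliett}.
Taking the union of these: int(A) = {juliett}.
cl(A) = ⋂ {C closed : A ⊆ C}. Closed sets containing A: {foxtrot, golf, hotel, india, juliett}.
Intersecting these: cl(A) = {foxtrot, golf, hotel, india, juliett}.
∂A = cl(A) ∖ int(A) = {foxtrot, golf, hotel, india, juliett} ∖ {juliett} = {foxtrot, golf, hotel, india}.


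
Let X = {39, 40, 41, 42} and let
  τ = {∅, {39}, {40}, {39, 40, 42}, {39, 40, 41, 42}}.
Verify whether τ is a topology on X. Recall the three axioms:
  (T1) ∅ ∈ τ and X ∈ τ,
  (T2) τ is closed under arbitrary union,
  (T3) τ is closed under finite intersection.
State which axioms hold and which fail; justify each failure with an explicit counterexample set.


τ is NOT a topology on X.

Axiom (T1): ∅ ∈ τ? Yes; X ∈ τ? Yes.
Axiom (T2/T3): check pairwise unions and intersections of members of τ.
Counterexample for (T2): {39} ∪ {40} = {39, 40} ∉ τ. Therefore τ is NOT a topology.


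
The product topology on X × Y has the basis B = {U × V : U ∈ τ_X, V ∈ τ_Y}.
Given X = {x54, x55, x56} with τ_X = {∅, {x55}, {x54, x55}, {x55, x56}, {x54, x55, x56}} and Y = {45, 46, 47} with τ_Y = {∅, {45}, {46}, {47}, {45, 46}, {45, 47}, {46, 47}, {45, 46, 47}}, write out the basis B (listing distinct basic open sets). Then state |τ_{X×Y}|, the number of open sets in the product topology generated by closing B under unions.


Basis B = {∅ × ∅, {x55} × {45}, {x55} × {46}, {x55} × {47}, {x54, x55} × {45}, {x54, x55} × {46}, {x54, x55} × {47}, {x55} × {45, 46}, {x55} × {45, 47}, {x55, x56} × {45}, {x55} × {46, 47}, {x55, x56} × {46}, {x55, x56} × {47}, {x54, x55, x56} × {45}, {x54, x55, x56} × {46}, {x54, x55, x56} × {47}, {x55} × {45, 46, 47}, {x54, x55} × {45, 46}, {x54, x55} × {45, 47}, {x54, x55} × {46, 47}, {x55, x56} × {45, 46}, {x55, x56} × {45, 47}, {x55, x56} × {46, 47}, {x54, x55} × {45, 46, 47}, {x54, x55, x56} × {45, 46}, {x54, x55, x56} × {45, 47}, {x54, x55, x56} × {46, 47}, {x55, x56} × {45, 46, 47}, {x54, x55, x56} × {45, 46, 47}}; |τ_{X×Y}| = 125.

Enumerate products U × V with U ∈ τ_X, V ∈ τ_Y (deduplicated):
  ∅ × ∅ = {} (∅)
  {x55} × {45} = {(x55,45)}
  {x55} × {46} = {(x55,46)}
  {x55} × {47} = {(x55,47)}
  {x54, x55} × {45} = {(x54,45), (x55,45)}
  {x54, x55} × {46} = {(x54,46), (x55,46)}
  {x54, x55} × {47} = {(x54,47), (x55,47)}
  {x55} × {45, 46} = {(x55,45), (x55,46)}
  {x55} × {45, 47} = {(x55,45), (x55,47)}
  {x55, x56} × {45} = {(x55,45), (x56,45)}
  {x55} × {46, 47} = {(x55,46), (x55,47)}
  {x55, x56} × {46} = {(x55,46), (x56,46)}
  {x55, x56} × {47} = {(x55,47), (x56,47)}
  {x54, x55, x56} × {45} = {(x54,45), (x55,45), (x56,45)}
  {x54, x55, x56} × {46} = {(x54,46), (x55,46), (x56,46)}
  {x54, x55, x56} × {47} = {(x54,47), (x55,47), (x56,47)}
  {x55} × {45, 46, 47} = {(x55,45), (x55,46), (x55,47)}
  {x54, x55} × {45, 46} = {(x54,45), (x54,46), (x55,45), (x55,46)}
  {x54, x55} × {45, 47} = {(x54,45), (x54,47), (x55,45), (x55,47)}
  {x54, x55} × {46, 47} = {(x54,46), (x54,47), (x55,46), (x55,47)}
  {x55, x56} × {45, 46} = {(x55,45), (x55,46), (x56,45), (x56,46)}
  {x55, x56} × {45, 47} = {(x55,45), (x55,47), (x56,45), (x56,47)}
  {x55, x56} × {46, 47} = {(x55,46), (x55,47), (x56,46), (x56,47)}
  {x54, x55} × {45, 46, 47} = {(x54,45), (x54,46), (x54,47), (x55,45), (x55,46), (x55,47)}
  {x54, x55, x56} × {45, 46} = {(x54,45), (x54,46), (x55,45), (x55,46), (x56,45), (x56,46)}
  {x54, x55, x56} × {45, 47} = {(x54,45), (x54,47), (x55,45), (x55,47), (x56,45), (x56,47)}
  {x54, x55, x56} × {46, 47} = {(x54,46), (x54,47), (x55,46), (x55,47), (x56,46), (x56,47)}
  {x55, x56} × {45, 46, 47} = {(x55,45), (x55,46), (x55,47), (x56,45), (x56,46), (x56,47)}
  {x54, x55, x56} × {45, 46, 47} = {(x54,45), (x54,46), (x54,47), (x55,45), (x55,46), (x55,47), (x56,45), (x56,46), (x56,47)}
These 29 distinct sets form the basis B.
Close under arbitrary unions to get τ_{X×Y}; counting gives |τ_{X×Y}| = 125.


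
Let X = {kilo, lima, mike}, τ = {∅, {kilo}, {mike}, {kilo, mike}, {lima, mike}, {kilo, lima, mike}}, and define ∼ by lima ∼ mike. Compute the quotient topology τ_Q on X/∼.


X/∼ = {[kilo], [lima=mike]}; |τ_Q| = 4.

Equivalence classes: [kilo], [lima=mike].
Quotient map π: X → X/∼ sends kilo ↦ [kilo], lima ↦ [lima=mike], mike ↦ [lima=mike].
For each subset V ⊆ X/∼, compute π^{-1}(V) ⊆ X and check whether π^{-1}(V) ∈ τ. V is open in τ_Q iff π^{-1}(V) ∈ τ.
  V = {}: π^{-1}(V) = ∅ ∈ τ ✓.
  V = {[kilo]}: π^{-1}(V) = {kilo} ∈ τ ✓.
  V = {[lima=mike]}: π^{-1}(V) = {lima, mike} ∈ τ ✓.
  V = {[kilo], [lima=mike]}: π^{-1}(V) = {kilo, lima, mike} ∈ τ ✓.
Open sets in the quotient: τ_Q = {{}, {[kilo]}, {[lima=mike]}, {[kilo], [lima=mike]}} (4 elements).


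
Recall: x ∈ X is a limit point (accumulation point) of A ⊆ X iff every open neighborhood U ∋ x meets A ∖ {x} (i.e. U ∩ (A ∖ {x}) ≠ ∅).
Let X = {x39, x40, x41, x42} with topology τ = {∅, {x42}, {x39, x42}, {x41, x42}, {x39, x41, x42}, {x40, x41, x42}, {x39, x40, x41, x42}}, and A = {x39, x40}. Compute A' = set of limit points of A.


A' = ∅

For each x ∈ X, list the open sets U ∈ τ with x ∈ U, then check whether U ∩ (A ∖ {x}) ≠ ∅ for every such U.
  x = x39: open {x39, x42} ∋ x has {x39, x42} ∩ (A ∖ {x39}) = ∅, so x is NOT a limit point.
  x = x40: open {x40, x41, x42} ∋ x has {x40, x41, x42} ∩ (A ∖ {x40}) = ∅, so x is NOT a limit point.
  x = x41: open {x41, x42} ∋ x has {x41, x42} ∩ (A ∖ {x41}) = ∅, so x is NOT a limit point.
  x = x42: open {x42} ∋ x has {x42} ∩ (A ∖ {x42}) = ∅, so x is NOT a limit point.
Collecting: A' = ∅.


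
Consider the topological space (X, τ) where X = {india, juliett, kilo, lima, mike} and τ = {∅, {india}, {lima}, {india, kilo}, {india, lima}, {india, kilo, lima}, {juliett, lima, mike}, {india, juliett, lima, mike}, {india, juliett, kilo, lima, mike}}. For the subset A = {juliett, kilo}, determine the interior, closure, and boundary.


int(A) = ∅, cl(A) = {juliett, kilo, mike}, ∂A = {juliett, kilo, mike}.

Closed sets in (X, τ) are complements of opens:
  closed(X, τ) = {∅, {kilo}, {india, kilo}, {juliett, mike}, {juliett, kilo, mike}, {juliett, lima, mike}, {india, juliett, kilo, mike}, {juliett, kilo, lima, mike}, {india, juliett, kilo, lima, mike}}.
int(A) = ⋃ {U ∈ τ : U ⊆ A}. Opens contained in A: ∅.
Taking the union of these: int(A) = ∅.
cl(A) = ⋂ {C closed : A ⊆ C}. Closed sets containing A: {juliett, kilo, mike}, {india, juliett, kilo, mike}, {juliett, kilo, lima, mike}, {india, juliett, kilo, lima, mike}.
Intersecting these: cl(A) = {juliett, kilo, mike}.
∂A = cl(A) ∖ int(A) = {juliett, kilo, mike} ∖ ∅ = {juliett, kilo, mike}.


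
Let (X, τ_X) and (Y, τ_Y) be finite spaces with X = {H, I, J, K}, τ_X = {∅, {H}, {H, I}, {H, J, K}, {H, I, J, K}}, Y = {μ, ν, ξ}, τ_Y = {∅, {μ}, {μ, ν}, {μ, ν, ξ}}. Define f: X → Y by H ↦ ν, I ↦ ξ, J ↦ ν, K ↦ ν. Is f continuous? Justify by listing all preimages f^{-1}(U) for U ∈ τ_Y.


f IS continuous.

Compute f^{-1}(U) for each U ∈ τ_Y:
  U = ∅: f^{-1}(U) = ∅ ∈ τ_X ✓.
  U = {μ}: f^{-1}(U) = ∅ ∈ τ_X ✓.
  U = {μ, ν}: f^{-1}(U) = {H, J, K} ∈ τ_X ✓.
  U = {μ, ν, ξ}: f^{-1}(U) = {H, I, J, K} ∈ τ_X ✓.
Every preimage lies in τ_X, so f IS continuous.


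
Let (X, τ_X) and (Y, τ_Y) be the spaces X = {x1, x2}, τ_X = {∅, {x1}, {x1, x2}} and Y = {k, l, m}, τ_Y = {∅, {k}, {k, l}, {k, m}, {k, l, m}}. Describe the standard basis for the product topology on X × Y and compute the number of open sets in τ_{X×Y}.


Basis B = {∅ × ∅, {x1} × {k}, {x1} × {k, l}, {x1} × {k, m}, {x1, x2} × {k}, {x1} × {k, l, m}, {x1, x2} × {k, l}, {x1, x2} × {k, m}, {x1, x2} × {k, l, m}}; |τ_{X×Y}| = 14.

Enumerate products U × V with U ∈ τ_X, V ∈ τ_Y (deduplicated):
  ∅ × ∅ = {} (∅)
  {x1} × {k} = {(x1,k)}
  {x1} × {k, l} = {(x1,k), (x1,l)}
  {x1} × {k, m} = {(x1,k), (x1,m)}
  {x1, x2} × {k} = {(x1,k), (x2,k)}
  {x1} × {k, l, m} = {(x1,k), (x1,l), (x1,m)}
  {x1, x2} × {k, l} = {(x1,k), (x1,l), (x2,k), (x2,l)}
  {x1, x2} × {k, m} = {(x1,k), (x1,m), (x2,k), (x2,m)}
  {x1, x2} × {k, l, m} = {(x1,k), (x1,l), (x1,m), (x2,k), (x2,l), (x2,m)}
These 9 distinct sets form the basis B.
Close under arbitrary unions to get τ_{X×Y}; counting gives |τ_{X×Y}| = 14.


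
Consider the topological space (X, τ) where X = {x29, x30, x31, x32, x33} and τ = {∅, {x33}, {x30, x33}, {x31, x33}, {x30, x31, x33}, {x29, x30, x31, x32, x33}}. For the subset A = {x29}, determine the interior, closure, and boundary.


int(A) = ∅, cl(A) = {x29, x32}, ∂A = {x29, x32}.

Closed sets in (X, τ) are complements of opens:
  closed(X, τ) = {∅, {x29, x32}, {x29, x30, x32}, {x29, x31, x32}, {x29, x30, x31, x32}, {x29, x30, x31, x32, x33}}.
int(A) = ⋃ {U ∈ τ : U ⊆ A}. Opens contained in A: ∅.
Taking the union of these: int(A) = ∅.
cl(A) = ⋂ {C closed : A ⊆ C}. Closed sets containing A: {x29, x32}, {x29, x30, x32}, {x29, x31, x32}, {x29, x30, x31, x32}, {x29, x30, x31, x32, x33}.
Intersecting these: cl(A) = {x29, x32}.
∂A = cl(A) ∖ int(A) = {x29, x32} ∖ ∅ = {x29, x32}.


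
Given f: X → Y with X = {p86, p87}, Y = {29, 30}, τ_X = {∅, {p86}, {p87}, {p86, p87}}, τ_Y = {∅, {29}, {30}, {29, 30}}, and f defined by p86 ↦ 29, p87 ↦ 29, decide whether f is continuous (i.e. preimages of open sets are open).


f IS continuous.

Compute f^{-1}(U) for each U ∈ τ_Y:
  U = ∅: f^{-1}(U) = ∅ ∈ τ_X ✓.
  U = {29}: f^{-1}(U) = {p86, p87} ∈ τ_X ✓.
  U = {30}: f^{-1}(U) = ∅ ∈ τ_X ✓.
  U = {29, 30}: f^{-1}(U) = {p86, p87} ∈ τ_X ✓.
Every preimage lies in τ_X, so f IS continuous.


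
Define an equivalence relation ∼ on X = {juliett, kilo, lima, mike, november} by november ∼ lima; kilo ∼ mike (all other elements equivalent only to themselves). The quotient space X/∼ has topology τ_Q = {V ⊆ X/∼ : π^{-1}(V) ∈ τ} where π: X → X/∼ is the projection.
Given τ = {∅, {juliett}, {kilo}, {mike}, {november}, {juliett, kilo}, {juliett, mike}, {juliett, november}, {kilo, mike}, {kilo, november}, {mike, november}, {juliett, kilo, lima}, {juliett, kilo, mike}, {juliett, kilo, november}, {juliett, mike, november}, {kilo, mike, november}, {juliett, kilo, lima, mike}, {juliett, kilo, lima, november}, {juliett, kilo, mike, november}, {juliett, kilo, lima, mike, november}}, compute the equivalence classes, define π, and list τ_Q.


X/∼ = {[juliett], [kilo=mike], [lima=november]}; |τ_Q| = 5.

Equivalence classes: [juliett], [kilo=mike], [lima=november].
Quotient map π: X → X/∼ sends juliett ↦ [juliett], kilo ↦ [kilo=mike], lima ↦ [lima=november], mike ↦ [kilo=mike], november ↦ [lima=november].
For each subset V ⊆ X/∼, compute π^{-1}(V) ⊆ X and check whether π^{-1}(V) ∈ τ. V is open in τ_Q iff π^{-1}(V) ∈ τ.
  V = {}: π^{-1}(V) = ∅ ∈ τ ✓.
  V = {[juliett]}: π^{-1}(V) = {juliett} ∈ τ ✓.
  V = {[kilo=mike]}: π^{-1}(V) = {kilo, mike} ∈ τ ✓.
  V = {[juliett], [kilo=mike]}: π^{-1}(V) = {juliett, kilo, mike} ∈ τ ✓.
  V = {[lima=november]}: π^{-1}(V) = {lima, november} ∉ τ ✗.
  V = {[juliett], [lima=november]}: π^{-1}(V) = {juliett, lima, november} ∉ τ ✗.
  V = {[kilo=mike], [lima=november]}: π^{-1}(V) = {kilo, lima, mike, november} ∉ τ ✗.
  V = {[juliett], [kilo=mike], [lima=november]}: π^{-1}(V) = {juliett, kilo, lima, mike, november} ∈ τ ✓.
Open sets in the quotient: τ_Q = {{}, {[juliett]}, {[kilo=mike]}, {[juliett], [kilo=mike]}, {[juliett], [kilo=mike], [lima=november]}} (5 elements).


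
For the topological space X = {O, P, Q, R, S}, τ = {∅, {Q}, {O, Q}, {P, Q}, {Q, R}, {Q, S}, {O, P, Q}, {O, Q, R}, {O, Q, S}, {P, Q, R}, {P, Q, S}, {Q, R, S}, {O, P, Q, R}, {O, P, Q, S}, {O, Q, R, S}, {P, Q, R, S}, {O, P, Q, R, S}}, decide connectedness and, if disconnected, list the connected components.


(X, τ) is connected.

Find clopen sets (U ∈ τ with X ∖ U ∈ τ):
  U = ∅, X ∖ U = {O, P, Q, R, S} — both open, so U is clopen.
  U = {O, P, Q, R, S}, X ∖ U = ∅ — both open, so U is clopen.
Only trivial clopens (∅ and X) exist, so (X, τ) is connected.
Compute connected components by grouping points that agree on all clopens:
  component: {O, P, Q, R, S}


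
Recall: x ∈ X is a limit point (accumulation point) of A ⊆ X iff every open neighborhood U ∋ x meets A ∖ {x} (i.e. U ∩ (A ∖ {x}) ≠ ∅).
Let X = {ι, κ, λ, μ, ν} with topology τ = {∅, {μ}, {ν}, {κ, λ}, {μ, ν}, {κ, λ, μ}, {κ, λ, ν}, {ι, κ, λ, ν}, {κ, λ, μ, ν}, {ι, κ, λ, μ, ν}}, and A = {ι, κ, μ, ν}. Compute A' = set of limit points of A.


A' = {ι, λ}

For each x ∈ X, list the open sets U ∈ τ with x ∈ U, then check whether U ∩ (A ∖ {x}) ≠ ∅ for every such U.
  x = ι: opens ∋ x are {ι, κ, λ, ν}, {ι, κ, λ, μ, ν}; each meets A ∖ {ι}, so x IS a limit point.
  x = κ: open {κ, λ} ∋ x has {κ, λ} ∩ (A ∖ {κ}) = ∅, so x is NOT a limit point.
  x = λ: opens ∋ x are {κ, λ}, {κ, λ, μ}, {κ, λ, ν}, {ι, κ, λ, ν}, {κ, λ, μ, ν}, {ι, κ, λ, μ, ν}; each meets A ∖ {λ}, so x IS a limit point.
  x = μ: open {μ} ∋ x has {μ} ∩ (A ∖ {μ}) = ∅, so x is NOT a limit point.
  x = ν: open {ν} ∋ x has {ν} ∩ (A ∖ {ν}) = ∅, so x is NOT a limit point.
Collecting: A' = {ι, λ}.


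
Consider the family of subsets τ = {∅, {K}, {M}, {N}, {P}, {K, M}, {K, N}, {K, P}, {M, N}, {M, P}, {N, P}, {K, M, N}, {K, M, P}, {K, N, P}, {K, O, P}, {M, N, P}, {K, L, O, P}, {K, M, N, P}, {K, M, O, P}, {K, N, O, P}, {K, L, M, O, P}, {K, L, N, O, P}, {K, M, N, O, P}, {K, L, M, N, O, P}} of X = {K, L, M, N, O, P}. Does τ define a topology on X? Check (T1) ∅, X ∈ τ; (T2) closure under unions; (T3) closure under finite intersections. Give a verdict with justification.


τ IS a topology on X.

Axiom (T1): ∅ ∈ τ? Yes; X ∈ τ? Yes.
Axiom (T2/T3): check pairwise unions and intersections of members of τ.
All pairwise intersections and unions checked — each lies in τ. Therefore τ satisfies (T1), (T2), (T3): it IS a topology on X.


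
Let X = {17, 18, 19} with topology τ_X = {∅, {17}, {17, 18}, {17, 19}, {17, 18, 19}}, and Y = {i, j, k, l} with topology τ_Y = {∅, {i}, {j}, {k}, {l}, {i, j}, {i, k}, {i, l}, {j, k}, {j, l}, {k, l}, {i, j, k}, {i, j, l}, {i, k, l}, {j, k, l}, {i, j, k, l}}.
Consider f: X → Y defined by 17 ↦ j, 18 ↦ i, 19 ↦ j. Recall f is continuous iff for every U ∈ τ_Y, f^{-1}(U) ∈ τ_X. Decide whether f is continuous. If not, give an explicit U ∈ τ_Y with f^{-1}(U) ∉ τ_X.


f is NOT continuous.

Compute f^{-1}(U) for each U ∈ τ_Y:
  U = ∅: f^{-1}(U) = ∅ ∈ τ_X ✓.
  U = {i}: f^{-1}(U) = {18} ∉ τ_X ✗.
  U = {j}: f^{-1}(U) = {17, 19} ∈ τ_X ✓.
  U = {k}: f^{-1}(U) = ∅ ∈ τ_X ✓.
  U = {l}: f^{-1}(U) = ∅ ∈ τ_X ✓.
  U = {i, j}: f^{-1}(U) = {17, 18, 19} ∈ τ_X ✓.
  U = {i, k}: f^{-1}(U) = {18} ∉ τ_X ✗.
  U = {i, l}: f^{-1}(U) = {18} ∉ τ_X ✗.
  U = {j, k}: f^{-1}(U) = {17, 19} ∈ τ_X ✓.
  U = {j, l}: f^{-1}(U) = {17, 19} ∈ τ_X ✓.
  U = {k, l}: f^{-1}(U) = ∅ ∈ τ_X ✓.
  U = {i, j, k}: f^{-1}(U) = {17, 18, 19} ∈ τ_X ✓.
  U = {i, j, l}: f^{-1}(U) = {17, 18, 19} ∈ τ_X ✓.
  U = {i, k, l}: f^{-1}(U) = {18} ∉ τ_X ✗.
  U = {j, k, l}: f^{-1}(U) = {17, 19} ∈ τ_X ✓.
  U = {i, j, k, l}: f^{-1}(U) = {17, 18, 19} ∈ τ_X ✓.
Found U = {i} with f^{-1}(U) = {18} not in τ_X. Therefore f is NOT continuous.


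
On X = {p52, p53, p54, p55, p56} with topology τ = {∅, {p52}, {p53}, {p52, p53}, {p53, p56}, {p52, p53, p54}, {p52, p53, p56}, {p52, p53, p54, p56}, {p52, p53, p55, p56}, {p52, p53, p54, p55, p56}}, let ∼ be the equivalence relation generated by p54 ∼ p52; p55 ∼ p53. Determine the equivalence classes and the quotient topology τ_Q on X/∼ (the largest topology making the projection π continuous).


X/∼ = {[p52=p54], [p53=p55], [p56]}; |τ_Q| = 2.

Equivalence classes: [p52=p54], [p53=p55], [p56].
Quotient map π: X → X/∼ sends p52 ↦ [p52=p54], p53 ↦ [p53=p55], p54 ↦ [p52=p54], p55 ↦ [p53=p55], p56 ↦ [p56].
For each subset V ⊆ X/∼, compute π^{-1}(V) ⊆ X and check whether π^{-1}(V) ∈ τ. V is open in τ_Q iff π^{-1}(V) ∈ τ.
  V = {}: π^{-1}(V) = ∅ ∈ τ ✓.
  V = {[p52=p54]}: π^{-1}(V) = {p52, p54} ∉ τ ✗.
  V = {[p53=p55]}: π^{-1}(V) = {p53, p55} ∉ τ ✗.
  V = {[p52=p54], [p53=p55]}: π^{-1}(V) = {p52, p53, p54, p55} ∉ τ ✗.
  V = {[p56]}: π^{-1}(V) = {p56} ∉ τ ✗.
  V = {[p52=p54], [p56]}: π^{-1}(V) = {p52, p54, p56} ∉ τ ✗.
  V = {[p53=p55], [p56]}: π^{-1}(V) = {p53, p55, p56} ∉ τ ✗.
  V = {[p52=p54], [p53=p55], [p56]}: π^{-1}(V) = {p52, p53, p54, p55, p56} ∈ τ ✓.
Open sets in the quotient: τ_Q = {{}, {[p52=p54], [p53=p55], [p56]}} (2 elements).


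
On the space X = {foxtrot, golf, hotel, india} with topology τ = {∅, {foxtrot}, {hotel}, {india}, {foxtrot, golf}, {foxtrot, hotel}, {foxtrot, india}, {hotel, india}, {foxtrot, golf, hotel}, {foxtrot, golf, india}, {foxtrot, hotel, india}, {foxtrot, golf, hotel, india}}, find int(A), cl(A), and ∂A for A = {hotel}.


int(A) = {hotel}, cl(A) = {hotel}, ∂A = ∅.

Closed sets in (X, τ) are complements of opens:
  closed(X, τ) = {∅, {golf}, {hotel}, {india}, {foxtrot, golf}, {golf, hotel}, {golf, india}, {hotel, india}, {foxtrot, golf, hotel}, {foxtrot, golf, india}, {golf, hotel, india}, {foxtrot, golf, hotel, india}}.
int(A) = ⋃ {U ∈ τ : U ⊆ A}. Opens contained in A: ∅, {hotel}.
Taking the union of these: int(A) = {hotel}.
cl(A) = ⋂ {C closed : A ⊆ C}. Closed sets containing A: {hotel}, {golf, hotel}, {hotel, india}, {foxtrot, golf, hotel}, {golf, hotel, india}, {foxtrot, golf, hotel, india}.
Intersecting these: cl(A) = {hotel}.
∂A = cl(A) ∖ int(A) = {hotel} ∖ {hotel} = ∅.


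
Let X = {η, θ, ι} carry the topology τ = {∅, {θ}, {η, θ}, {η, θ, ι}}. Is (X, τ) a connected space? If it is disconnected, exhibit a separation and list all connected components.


(X, τ) is connected.

Find clopen sets (U ∈ τ with X ∖ U ∈ τ):
  U = ∅, X ∖ U = {η, θ, ι} — both open, so U is clopen.
  U = {η, θ, ι}, X ∖ U = ∅ — both open, so U is clopen.
Only trivial clopens (∅ and X) exist, so (X, τ) is connected.
Compute connected components by grouping points that agree on all clopens:
  component: {η, θ, ι}


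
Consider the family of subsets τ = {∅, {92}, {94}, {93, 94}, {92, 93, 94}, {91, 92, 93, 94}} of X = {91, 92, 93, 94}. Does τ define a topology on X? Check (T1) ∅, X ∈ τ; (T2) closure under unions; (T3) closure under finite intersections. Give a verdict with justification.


τ is NOT a topology on X.

Axiom (T1): ∅ ∈ τ? Yes; X ∈ τ? Yes.
Axiom (T2/T3): check pairwise unions and intersections of members of τ.
Counterexample for (T2): {92} ∪ {94} = {92, 94} ∉ τ. Therefore τ is NOT a topology.


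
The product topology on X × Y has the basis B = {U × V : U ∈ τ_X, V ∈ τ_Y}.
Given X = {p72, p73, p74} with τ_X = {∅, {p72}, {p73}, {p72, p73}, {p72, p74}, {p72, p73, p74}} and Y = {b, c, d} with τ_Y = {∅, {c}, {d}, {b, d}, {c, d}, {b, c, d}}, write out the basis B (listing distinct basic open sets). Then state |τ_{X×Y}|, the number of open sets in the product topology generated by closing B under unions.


Basis B = {∅ × ∅, {p72} × {c}, {p72} × {d}, {p73} × {c}, {p73} × {d}, {p72} × {b, d}, {p72} × {c, d}, {p72, p73} × {c}, {p72, p74} × {c}, {p72, p73} × {d}, {p72, p74} × {d}, {p73} × {b, d}, {p73} × {c, d}, {p72} × {b, c, d}, {p72, p73, p74} × {c}, {p72, p73, p74} × {d}, {p73} × {b, c, d}, {p72, p73} × {b, d}, {p72, p74} × {b, d}, {p72, p73} × {c, d}, {p72, p74} × {c, d}, {p72, p73} × {b, c, d}, {p72, p74} × {b, c, d}, {p72, p73, p74} × {b, d}, {p72, p73, p74} × {c, d}, {p72, p73, p74} × {b, c, d}}; |τ_{X×Y}| = 108.

Enumerate products U × V with U ∈ τ_X, V ∈ τ_Y (deduplicated):
  ∅ × ∅ = {} (∅)
  {p72} × {c} = {(p72,c)}
  {p72} × {d} = {(p72,d)}
  {p73} × {c} = {(p73,c)}
  {p73} × {d} = {(p73,d)}
  {p72} × {b, d} = {(p72,b), (p72,d)}
  {p72} × {c, d} = {(p72,c), (p72,d)}
  {p72, p73} × {c} = {(p72,c), (p73,c)}
  {p72, p74} × {c} = {(p72,c), (p74,c)}
  {p72, p73} × {d} = {(p72,d), (p73,d)}
  {p72, p74} × {d} = {(p72,d), (p74,d)}
  {p73} × {b, d} = {(p73,b), (p73,d)}
  {p73} × {c, d} = {(p73,c), (p73,d)}
  {p72} × {b, c, d} = {(p72,b), (p72,c), (p72,d)}
  {p72, p73, p74} × {c} = {(p72,c), (p73,c), (p74,c)}
  {p72, p73, p74} × {d} = {(p72,d), (p73,d), (p74,d)}
  {p73} × {b, c, d} = {(p73,b), (p73,c), (p73,d)}
  {p72, p73} × {b, d} = {(p72,b), (p72,d), (p73,b), (p73,d)}
  {p72, p74} × {b, d} = {(p72,b), (p72,d), (p74,b), (p74,d)}
  {p72, p73} × {c, d} = {(p72,c), (p72,d), (p73,c), (p73,d)}
  {p72, p74} × {c, d} = {(p72,c), (p72,d), (p74,c), (p74,d)}
  {p72, p73} × {b, c, d} = {(p72,b), (p72,c), (p72,d), (p73,b), (p73,c), (p73,d)}
  {p72, p74} × {b, c, d} = {(p72,b), (p72,c), (p72,d), (p74,b), (p74,c), (p74,d)}
  {p72, p73, p74} × {b, d} = {(p72,b), (p72,d), (p73,b), (p73,d), (p74,b), (p74,d)}
  {p72, p73, p74} × {c, d} = {(p72,c), (p72,d), (p73,c), (p73,d), (p74,c), (p74,d)}
  {p72, p73, p74} × {b, c, d} = {(p72,b), (p72,c), (p72,d), (p73,b), (p73,c), (p73,d), (p74,b), (p74,c), (p74,d)}
These 26 distinct sets form the basis B.
Close under arbitrary unions to get τ_{X×Y}; counting gives |τ_{X×Y}| = 108.
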